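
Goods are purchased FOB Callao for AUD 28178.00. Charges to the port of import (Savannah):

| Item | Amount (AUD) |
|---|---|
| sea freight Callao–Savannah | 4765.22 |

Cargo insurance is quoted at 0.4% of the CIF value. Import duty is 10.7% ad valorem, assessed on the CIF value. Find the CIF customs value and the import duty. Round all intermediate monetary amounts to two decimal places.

Let C be the CIF value. C = FOB price + freight + 0.4% × C
C − 0.4% × C = 28178.00 + 4765.22
0.996 × C = 32943.22
C = 32943.22 / 0.996 = 33075.52
Insurance premium = 0.4% × 33075.52 = 132.30
Import duty = 33075.52 × 10.7% = 3539.08

CIF value: AUD 33075.52; import duty: AUD 3539.08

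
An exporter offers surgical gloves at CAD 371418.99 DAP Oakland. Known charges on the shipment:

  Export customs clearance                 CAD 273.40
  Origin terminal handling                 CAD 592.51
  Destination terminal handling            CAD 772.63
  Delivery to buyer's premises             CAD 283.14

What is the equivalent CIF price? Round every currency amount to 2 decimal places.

CIF price: CAD 370363.22

Not relevant to the conversion: origin terminal, export clearance — on the seller under both DAP and CIF; already in the DAP price and stays in the CIF price.
From DAP to CIF, the seller no longer bears: destination terminal, delivery.
CIF price = 371418.99 − 772.63 − 283.14 = 370363.22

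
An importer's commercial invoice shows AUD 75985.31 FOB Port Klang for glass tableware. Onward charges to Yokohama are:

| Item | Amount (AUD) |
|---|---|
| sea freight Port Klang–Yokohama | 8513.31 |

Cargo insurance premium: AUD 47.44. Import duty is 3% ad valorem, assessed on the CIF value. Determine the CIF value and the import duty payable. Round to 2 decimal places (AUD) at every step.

CIF value: AUD 84546.06; import duty: AUD 2536.38

CIF = FOB price + freight + insurance
CIF = 75985.31 + 8513.31 + 47.44 = 84546.06
Import duty = 84546.06 × 3% = 2536.38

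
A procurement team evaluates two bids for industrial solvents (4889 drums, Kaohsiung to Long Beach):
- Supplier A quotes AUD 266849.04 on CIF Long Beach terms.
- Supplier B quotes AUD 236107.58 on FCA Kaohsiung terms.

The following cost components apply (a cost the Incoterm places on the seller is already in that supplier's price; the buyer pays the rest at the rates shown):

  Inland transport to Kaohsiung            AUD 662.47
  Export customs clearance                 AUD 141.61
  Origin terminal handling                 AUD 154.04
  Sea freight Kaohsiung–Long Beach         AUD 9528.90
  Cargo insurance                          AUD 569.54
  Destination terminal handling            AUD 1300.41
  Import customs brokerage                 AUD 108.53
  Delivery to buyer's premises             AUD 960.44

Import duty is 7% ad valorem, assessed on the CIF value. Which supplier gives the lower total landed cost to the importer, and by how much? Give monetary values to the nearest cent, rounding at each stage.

Supplier B is cheaper by AUD 21923.21

Supplier A (CIF):
The CIF price already equals the CIF value: 266849.04
Import duty = 266849.04 × 7% = 18679.43
Buyer bears (A): 1300.41 + 108.53 + 960.44 = 2369.38
Landed cost (A) = invoice 266849.04 + 2369.38 + duty 18679.43 = 287897.85
Supplier B (FCA):
CIF value = FCA price + origin terminal + freight + insurance = 236107.58 + 154.04 + 9528.90 + 569.54 = 246360.06
Import duty = 246360.06 × 7% = 17245.20
Buyer bears (B): 154.04 + 9528.90 + 569.54 + 1300.41 + 108.53 + 960.44 = 12621.86
Landed cost (B) = invoice 236107.58 + 12621.86 + duty 17245.20 = 265974.64
Difference = |287897.85 − 265974.64| = 21923.21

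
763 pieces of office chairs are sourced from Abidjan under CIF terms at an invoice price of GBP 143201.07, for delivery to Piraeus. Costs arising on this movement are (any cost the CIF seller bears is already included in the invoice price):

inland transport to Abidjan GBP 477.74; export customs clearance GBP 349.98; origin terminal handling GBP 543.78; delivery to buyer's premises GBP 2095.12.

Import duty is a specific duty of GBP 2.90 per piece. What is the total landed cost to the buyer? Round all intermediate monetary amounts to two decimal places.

Total landed cost: GBP 147508.89

CIF: the seller pays costs through ocean freight and marine insurance to the destination port.
Already in the invoice (seller's account under CIF): inland to port, export clearance, origin terminal — exclude.
The CIF price already equals the CIF value: 143201.07
Import duty = 763 × 2.90 = 2212.70
Buyer bears: delivery 2095.12 + duty 2212.70 = 4307.82
Landed cost = invoice 143201.07 + 4307.82 = 147508.89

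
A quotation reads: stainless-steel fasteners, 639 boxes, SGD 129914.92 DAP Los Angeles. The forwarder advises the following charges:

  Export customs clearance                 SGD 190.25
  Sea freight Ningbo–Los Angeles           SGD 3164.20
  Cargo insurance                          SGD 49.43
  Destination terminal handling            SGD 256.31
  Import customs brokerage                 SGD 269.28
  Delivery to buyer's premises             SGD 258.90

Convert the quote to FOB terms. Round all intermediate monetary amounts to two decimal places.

Not relevant to the conversion: export clearance — on the seller under both DAP and FOB; already in the DAP price and stays in the FOB price. brokerage — on the buyer under both terms; not part of either seller's price.
From DAP to FOB, the seller no longer bears: freight, insurance, destination terminal, delivery.
FOB price = 129914.92 − 3164.20 − 49.43 − 256.31 − 258.90 = 126186.08

FOB price: SGD 126186.08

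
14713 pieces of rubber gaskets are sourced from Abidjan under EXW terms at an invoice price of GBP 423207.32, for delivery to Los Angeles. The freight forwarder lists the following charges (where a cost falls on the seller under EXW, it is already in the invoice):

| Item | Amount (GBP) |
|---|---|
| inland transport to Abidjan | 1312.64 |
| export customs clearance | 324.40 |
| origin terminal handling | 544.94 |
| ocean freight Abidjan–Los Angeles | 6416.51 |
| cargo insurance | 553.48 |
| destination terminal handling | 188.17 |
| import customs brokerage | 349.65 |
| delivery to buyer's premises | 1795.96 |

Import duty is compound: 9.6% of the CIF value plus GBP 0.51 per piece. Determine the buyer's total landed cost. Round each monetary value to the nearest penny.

EXW: the seller makes goods available at their premises; the buyer bears all onward costs.
CIF value = EXW price + inland to port + export clearance + origin terminal + freight + insurance = 423207.32 + 1312.64 + 324.40 + 544.94 + 6416.51 + 553.48 = 432359.29
Ad valorem component: 432359.29 × 9.6% = 41506.49
Specific component: 14713 × 0.51 = 7503.63
Import duty = 41506.49 + 7503.63 = 49010.12
Buyer bears: inland to port 1312.64 + export clearance 324.40 + origin terminal 544.94 + freight 6416.51 + insurance 553.48 + destination terminal 188.17 + brokerage 349.65 + delivery 1795.96 + duty 49010.12 = 60495.87
Landed cost = invoice 423207.32 + 60495.87 = 483703.19

Total landed cost: GBP 483703.19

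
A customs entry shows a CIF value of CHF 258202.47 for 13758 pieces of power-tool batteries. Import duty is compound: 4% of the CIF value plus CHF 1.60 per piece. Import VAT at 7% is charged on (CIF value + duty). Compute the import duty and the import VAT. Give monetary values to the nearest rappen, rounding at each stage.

Import duty: CHF 32340.90; import VAT: CHF 20338.04

Ad valorem component: 258202.47 × 4% = 10328.10
Specific component: 13758 × 1.60 = 22012.80
Import duty = 10328.10 + 22012.80 = 32340.90
VAT base = CIF + duty = 258202.47 + 32340.90 = 290543.37
Import VAT = 290543.37 × 7% = 20338.04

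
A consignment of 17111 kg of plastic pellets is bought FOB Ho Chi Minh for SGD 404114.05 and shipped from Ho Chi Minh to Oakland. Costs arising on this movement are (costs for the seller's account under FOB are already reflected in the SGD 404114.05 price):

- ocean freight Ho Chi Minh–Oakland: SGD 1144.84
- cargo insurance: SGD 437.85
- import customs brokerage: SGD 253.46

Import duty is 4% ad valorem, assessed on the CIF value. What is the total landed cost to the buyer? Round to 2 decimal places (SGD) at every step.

Total landed cost: SGD 422178.07

FOB: the seller bears costs until goods are on board at the origin port; the buyer bears freight, insurance and all costs thereafter.
CIF value = FOB price + freight + insurance = 404114.05 + 1144.84 + 437.85 = 405696.74
Import duty = 405696.74 × 4% = 16227.87
Buyer bears: freight 1144.84 + insurance 437.85 + brokerage 253.46 + duty 16227.87 = 18064.02
Landed cost = invoice 404114.05 + 18064.02 = 422178.07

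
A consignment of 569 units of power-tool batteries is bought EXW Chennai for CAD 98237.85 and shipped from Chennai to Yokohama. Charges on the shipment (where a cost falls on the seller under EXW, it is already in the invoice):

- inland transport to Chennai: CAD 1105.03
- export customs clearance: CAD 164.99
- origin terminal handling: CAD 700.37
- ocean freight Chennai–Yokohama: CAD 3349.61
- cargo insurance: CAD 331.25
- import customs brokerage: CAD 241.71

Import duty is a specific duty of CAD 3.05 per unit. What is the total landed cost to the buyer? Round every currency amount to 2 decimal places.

Total landed cost: CAD 105866.26

EXW: the seller makes goods available at their premises; the buyer bears all onward costs.
CIF value = EXW price + inland to port + export clearance + origin terminal + freight + insurance = 98237.85 + 1105.03 + 164.99 + 700.37 + 3349.61 + 331.25 = 103889.10
Import duty = 569 × 3.05 = 1735.45
Buyer bears: inland to port 1105.03 + export clearance 164.99 + origin terminal 700.37 + freight 3349.61 + insurance 331.25 + brokerage 241.71 + duty 1735.45 = 7628.41
Landed cost = invoice 98237.85 + 7628.41 = 105866.26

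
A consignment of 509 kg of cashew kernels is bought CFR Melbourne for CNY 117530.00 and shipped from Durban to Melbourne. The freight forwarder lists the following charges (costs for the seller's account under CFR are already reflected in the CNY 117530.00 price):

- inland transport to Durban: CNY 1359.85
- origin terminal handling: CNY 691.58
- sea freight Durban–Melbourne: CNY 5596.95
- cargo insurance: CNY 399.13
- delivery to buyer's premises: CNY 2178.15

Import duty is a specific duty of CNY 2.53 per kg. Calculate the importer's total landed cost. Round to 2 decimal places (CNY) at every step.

CFR: the seller pays costs through ocean freight to the destination port, but not insurance.
Already in the invoice (seller's account under CFR): inland to port, origin terminal, freight — exclude.
CIF value = CFR price + insurance = 117530.00 + 399.13 = 117929.13
Import duty = 509 × 2.53 = 1287.77
Buyer bears: insurance 399.13 + delivery 2178.15 + duty 1287.77 = 3865.05
Landed cost = invoice 117530.00 + 3865.05 = 121395.05

Total landed cost: CNY 121395.05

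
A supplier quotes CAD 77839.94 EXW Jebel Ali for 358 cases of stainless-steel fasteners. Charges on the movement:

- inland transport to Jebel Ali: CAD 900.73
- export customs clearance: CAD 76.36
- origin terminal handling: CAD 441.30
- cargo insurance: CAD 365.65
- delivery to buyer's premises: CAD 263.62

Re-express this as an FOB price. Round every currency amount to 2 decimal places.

FOB price: CAD 79258.33

Not relevant to the conversion: delivery, insurance — on the buyer under both terms; not part of either seller's price.
From EXW to FOB, the seller additionally bears: inland to port, export clearance, origin terminal.
FOB price = 77839.94 + 900.73 + 76.36 + 441.30 = 79258.33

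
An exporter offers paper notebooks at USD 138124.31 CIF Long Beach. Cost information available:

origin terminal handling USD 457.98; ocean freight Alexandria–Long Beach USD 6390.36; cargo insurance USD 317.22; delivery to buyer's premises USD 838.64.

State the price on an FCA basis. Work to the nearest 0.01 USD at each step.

FCA price: USD 130958.75

Not relevant to the conversion: delivery — on the buyer under both terms; not part of either seller's price.
From CIF to FCA, the seller no longer bears: origin terminal, freight, insurance.
FCA price = 138124.31 − 457.98 − 6390.36 − 317.22 = 130958.75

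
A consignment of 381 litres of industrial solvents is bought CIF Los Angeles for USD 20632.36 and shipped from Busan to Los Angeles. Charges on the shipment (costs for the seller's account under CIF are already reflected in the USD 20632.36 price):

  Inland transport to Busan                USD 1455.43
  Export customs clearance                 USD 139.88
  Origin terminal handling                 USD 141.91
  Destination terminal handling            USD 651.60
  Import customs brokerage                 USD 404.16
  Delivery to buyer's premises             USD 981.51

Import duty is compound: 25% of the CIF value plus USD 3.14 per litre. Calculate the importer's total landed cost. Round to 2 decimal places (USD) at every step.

Total landed cost: USD 29024.06

CIF: the seller pays costs through ocean freight and marine insurance to the destination port.
Already in the invoice (seller's account under CIF): inland to port, export clearance, origin terminal — exclude.
The CIF price already equals the CIF value: 20632.36
Ad valorem component: 20632.36 × 25% = 5158.09
Specific component: 381 × 3.14 = 1196.34
Import duty = 5158.09 + 1196.34 = 6354.43
Buyer bears: destination terminal 651.60 + brokerage 404.16 + delivery 981.51 + duty 6354.43 = 8391.70
Landed cost = invoice 20632.36 + 8391.70 = 29024.06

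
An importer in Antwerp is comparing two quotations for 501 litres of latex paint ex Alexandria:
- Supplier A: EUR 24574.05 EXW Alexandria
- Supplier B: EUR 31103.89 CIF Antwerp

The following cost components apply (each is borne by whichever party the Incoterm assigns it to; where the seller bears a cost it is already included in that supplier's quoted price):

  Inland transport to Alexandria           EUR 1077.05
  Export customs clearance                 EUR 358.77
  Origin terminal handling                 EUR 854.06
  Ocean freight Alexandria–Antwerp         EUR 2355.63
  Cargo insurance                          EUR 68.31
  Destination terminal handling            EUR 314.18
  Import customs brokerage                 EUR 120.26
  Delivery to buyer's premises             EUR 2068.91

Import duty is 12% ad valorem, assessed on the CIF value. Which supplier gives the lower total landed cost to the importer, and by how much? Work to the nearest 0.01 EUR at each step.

Supplier A is cheaper by EUR 2033.95

Supplier A (EXW):
CIF value = EXW price + inland to port + export clearance + origin terminal + freight + insurance = 24574.05 + 1077.05 + 358.77 + 854.06 + 2355.63 + 68.31 = 29287.87
Import duty = 29287.87 × 12% = 3514.54
Buyer bears (A): 1077.05 + 358.77 + 854.06 + 2355.63 + 68.31 + 314.18 + 120.26 + 2068.91 = 7217.17
Landed cost (A) = invoice 24574.05 + 7217.17 + duty 3514.54 = 35305.76
Supplier B (CIF):
The CIF price already equals the CIF value: 31103.89
Import duty = 31103.89 × 12% = 3732.47
Buyer bears (B): 314.18 + 120.26 + 2068.91 = 2503.35
Landed cost (B) = invoice 31103.89 + 2503.35 + duty 3732.47 = 37339.71
Difference = |35305.76 − 37339.71| = 2033.95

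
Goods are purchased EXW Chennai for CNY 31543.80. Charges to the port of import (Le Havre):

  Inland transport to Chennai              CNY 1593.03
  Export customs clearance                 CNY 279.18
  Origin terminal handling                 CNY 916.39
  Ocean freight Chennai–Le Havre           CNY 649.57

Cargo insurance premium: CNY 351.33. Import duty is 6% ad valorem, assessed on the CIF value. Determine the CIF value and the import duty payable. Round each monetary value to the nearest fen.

CIF value: CNY 35333.30; import duty: CNY 2120.00

CIF = EXW price + pre-shipment costs + freight + insurance
CIF = 31543.80 + 1593.03 + 279.18 + 916.39 + 649.57 + 351.33 = 35333.30
Import duty = 35333.30 × 6% = 2120.00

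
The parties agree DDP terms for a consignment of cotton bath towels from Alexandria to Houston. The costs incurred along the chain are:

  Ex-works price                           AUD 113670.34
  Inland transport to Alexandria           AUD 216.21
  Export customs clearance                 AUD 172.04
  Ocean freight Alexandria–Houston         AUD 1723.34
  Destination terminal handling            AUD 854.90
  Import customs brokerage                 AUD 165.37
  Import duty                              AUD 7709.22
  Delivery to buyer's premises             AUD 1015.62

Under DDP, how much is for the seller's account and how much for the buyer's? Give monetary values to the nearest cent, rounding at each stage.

Seller: AUD 125527.04; buyer: AUD 0.00

DDP: the seller bears all costs including import duty.
Seller's account: goods 113670.34 + inland to port 216.21 + export clearance 172.04 + freight 1723.34 + destination terminal 854.90 + brokerage 165.37 + duty 7709.22 + delivery 1015.62 = 125527.04
Buyer's account: 0.00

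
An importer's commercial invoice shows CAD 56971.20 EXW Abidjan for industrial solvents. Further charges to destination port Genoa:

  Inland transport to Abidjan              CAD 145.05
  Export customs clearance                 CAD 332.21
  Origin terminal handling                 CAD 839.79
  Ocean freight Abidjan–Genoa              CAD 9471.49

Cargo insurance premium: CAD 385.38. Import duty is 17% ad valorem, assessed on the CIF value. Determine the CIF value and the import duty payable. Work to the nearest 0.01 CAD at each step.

CIF value: CAD 68145.12; import duty: CAD 11584.67

CIF = EXW price + pre-shipment costs + freight + insurance
CIF = 56971.20 + 145.05 + 332.21 + 839.79 + 9471.49 + 385.38 = 68145.12
Import duty = 68145.12 × 17% = 11584.67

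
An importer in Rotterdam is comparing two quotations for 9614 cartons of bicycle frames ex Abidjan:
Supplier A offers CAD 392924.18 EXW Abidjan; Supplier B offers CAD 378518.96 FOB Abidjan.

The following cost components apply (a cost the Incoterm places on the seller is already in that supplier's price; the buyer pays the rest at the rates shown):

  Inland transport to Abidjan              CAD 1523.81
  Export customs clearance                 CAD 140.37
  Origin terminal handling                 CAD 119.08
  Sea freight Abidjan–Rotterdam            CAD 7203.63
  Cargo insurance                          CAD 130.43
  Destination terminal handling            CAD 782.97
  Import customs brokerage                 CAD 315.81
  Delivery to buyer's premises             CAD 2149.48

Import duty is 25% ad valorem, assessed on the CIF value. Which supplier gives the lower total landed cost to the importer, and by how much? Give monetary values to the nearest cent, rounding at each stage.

Supplier B is cheaper by CAD 20235.60

Supplier A (EXW):
CIF value = EXW price + inland to port + export clearance + origin terminal + freight + insurance = 392924.18 + 1523.81 + 140.37 + 119.08 + 7203.63 + 130.43 = 402041.50
Import duty = 402041.50 × 25% = 100510.38
Buyer bears (A): 1523.81 + 140.37 + 119.08 + 7203.63 + 130.43 + 782.97 + 315.81 + 2149.48 = 12365.58
Landed cost (A) = invoice 392924.18 + 12365.58 + duty 100510.38 = 505800.14
Supplier B (FOB):
CIF value = FOB price + freight + insurance = 378518.96 + 7203.63 + 130.43 = 385853.02
Import duty = 385853.02 × 25% = 96463.26
Buyer bears (B): 7203.63 + 130.43 + 782.97 + 315.81 + 2149.48 = 10582.32
Landed cost (B) = invoice 378518.96 + 10582.32 + duty 96463.26 = 485564.54
Difference = |505800.14 − 485564.54| = 20235.60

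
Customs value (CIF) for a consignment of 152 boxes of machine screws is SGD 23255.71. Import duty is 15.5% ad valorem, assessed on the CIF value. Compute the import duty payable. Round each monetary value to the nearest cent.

Import duty: SGD 3604.64

Import duty = 23255.71 × 15.5% = 3604.64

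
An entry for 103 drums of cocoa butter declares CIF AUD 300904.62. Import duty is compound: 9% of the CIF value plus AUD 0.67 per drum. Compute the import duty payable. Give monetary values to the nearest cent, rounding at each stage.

Import duty: AUD 27150.43

Ad valorem component: 300904.62 × 9% = 27081.42
Specific component: 103 × 0.67 = 69.01
Import duty = 27081.42 + 69.01 = 27150.43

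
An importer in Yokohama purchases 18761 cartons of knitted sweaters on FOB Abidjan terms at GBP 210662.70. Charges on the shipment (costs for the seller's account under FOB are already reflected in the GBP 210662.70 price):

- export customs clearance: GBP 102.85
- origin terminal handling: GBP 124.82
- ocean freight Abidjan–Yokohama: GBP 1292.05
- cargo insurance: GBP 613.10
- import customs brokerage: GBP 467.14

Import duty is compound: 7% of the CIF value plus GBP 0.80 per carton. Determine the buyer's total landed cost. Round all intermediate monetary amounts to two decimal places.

FOB: the seller bears costs until goods are on board at the origin port; the buyer bears freight, insurance and all costs thereafter.
Already in the invoice (seller's account under FOB): export clearance, origin terminal — exclude.
CIF value = FOB price + freight + insurance = 210662.70 + 1292.05 + 613.10 = 212567.85
Ad valorem component: 212567.85 × 7% = 14879.75
Specific component: 18761 × 0.80 = 15008.80
Import duty = 14879.75 + 15008.80 = 29888.55
Buyer bears: freight 1292.05 + insurance 613.10 + brokerage 467.14 + duty 29888.55 = 32260.84
Landed cost = invoice 210662.70 + 32260.84 = 242923.54

Total landed cost: GBP 242923.54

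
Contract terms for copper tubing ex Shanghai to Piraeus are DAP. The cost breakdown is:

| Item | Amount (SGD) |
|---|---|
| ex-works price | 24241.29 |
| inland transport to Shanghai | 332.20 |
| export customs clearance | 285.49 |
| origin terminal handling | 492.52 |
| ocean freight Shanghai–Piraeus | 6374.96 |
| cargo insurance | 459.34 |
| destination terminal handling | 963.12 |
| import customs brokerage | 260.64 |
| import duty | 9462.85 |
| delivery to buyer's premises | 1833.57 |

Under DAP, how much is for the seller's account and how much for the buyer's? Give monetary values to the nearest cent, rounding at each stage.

DAP: the seller bears all costs to the named destination except import duty and clearance.
Seller's account: goods 24241.29 + inland to port 332.20 + export clearance 285.49 + origin terminal 492.52 + freight 6374.96 + insurance 459.34 + destination terminal 963.12 + delivery 1833.57 = 34982.49
Buyer's account: brokerage 260.64 + duty 9462.85 = 9723.49

Seller: SGD 34982.49; buyer: SGD 9723.49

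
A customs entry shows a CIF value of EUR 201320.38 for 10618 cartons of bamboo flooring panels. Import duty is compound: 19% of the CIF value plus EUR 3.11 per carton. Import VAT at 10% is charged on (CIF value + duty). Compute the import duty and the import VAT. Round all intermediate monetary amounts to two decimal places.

Ad valorem component: 201320.38 × 19% = 38250.87
Specific component: 10618 × 3.11 = 33021.98
Import duty = 38250.87 + 33021.98 = 71272.85
VAT base = CIF + duty = 201320.38 + 71272.85 = 272593.23
Import VAT = 272593.23 × 10% = 27259.32

Import duty: EUR 71272.85; import VAT: EUR 27259.32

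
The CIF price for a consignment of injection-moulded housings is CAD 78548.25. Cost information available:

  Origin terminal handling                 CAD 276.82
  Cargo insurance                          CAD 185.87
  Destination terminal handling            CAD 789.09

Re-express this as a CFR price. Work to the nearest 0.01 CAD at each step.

CFR price: CAD 78362.38

Not relevant to the conversion: origin terminal — on the seller under both CIF and CFR; already in the CIF price and stays in the CFR price. destination terminal — on the buyer under both terms; not part of either seller's price.
From CIF to CFR, the seller no longer bears: insurance.
CFR price = 78548.25 − 185.87 = 78362.38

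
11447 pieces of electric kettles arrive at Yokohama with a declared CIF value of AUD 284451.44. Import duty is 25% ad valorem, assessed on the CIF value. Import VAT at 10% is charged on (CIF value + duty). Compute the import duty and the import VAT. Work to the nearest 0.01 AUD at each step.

Import duty: AUD 71112.86; import VAT: AUD 35556.43

Import duty = 284451.44 × 25% = 71112.86
VAT base = CIF + duty = 284451.44 + 71112.86 = 355564.30
Import VAT = 355564.30 × 10% = 35556.43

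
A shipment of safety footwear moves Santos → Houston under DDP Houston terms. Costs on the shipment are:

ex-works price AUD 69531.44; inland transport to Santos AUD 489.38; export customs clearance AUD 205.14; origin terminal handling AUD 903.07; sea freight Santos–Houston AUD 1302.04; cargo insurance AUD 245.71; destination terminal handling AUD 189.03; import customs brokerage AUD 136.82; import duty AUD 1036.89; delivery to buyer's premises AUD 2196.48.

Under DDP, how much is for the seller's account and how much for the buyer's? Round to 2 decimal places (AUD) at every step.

Seller: AUD 76236.00; buyer: AUD 0.00

DDP: the seller bears all costs including import duty.
Seller's account: goods 69531.44 + inland to port 489.38 + export clearance 205.14 + origin terminal 903.07 + freight 1302.04 + insurance 245.71 + destination terminal 189.03 + brokerage 136.82 + duty 1036.89 + delivery 2196.48 = 76236.00
Buyer's account: 0.00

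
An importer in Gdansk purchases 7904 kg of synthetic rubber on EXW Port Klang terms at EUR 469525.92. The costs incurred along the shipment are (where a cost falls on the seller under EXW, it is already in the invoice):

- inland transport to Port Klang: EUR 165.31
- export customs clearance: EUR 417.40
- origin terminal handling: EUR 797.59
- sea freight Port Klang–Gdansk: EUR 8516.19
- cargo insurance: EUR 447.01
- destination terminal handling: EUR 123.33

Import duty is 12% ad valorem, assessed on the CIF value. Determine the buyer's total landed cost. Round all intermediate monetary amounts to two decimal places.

Total landed cost: EUR 537577.08

EXW: the seller makes goods available at their premises; the buyer bears all onward costs.
CIF value = EXW price + inland to port + export clearance + origin terminal + freight + insurance = 469525.92 + 165.31 + 417.40 + 797.59 + 8516.19 + 447.01 = 479869.42
Import duty = 479869.42 × 12% = 57584.33
Buyer bears: inland to port 165.31 + export clearance 417.40 + origin terminal 797.59 + freight 8516.19 + insurance 447.01 + destination terminal 123.33 + duty 57584.33 = 68051.16
Landed cost = invoice 469525.92 + 68051.16 = 537577.08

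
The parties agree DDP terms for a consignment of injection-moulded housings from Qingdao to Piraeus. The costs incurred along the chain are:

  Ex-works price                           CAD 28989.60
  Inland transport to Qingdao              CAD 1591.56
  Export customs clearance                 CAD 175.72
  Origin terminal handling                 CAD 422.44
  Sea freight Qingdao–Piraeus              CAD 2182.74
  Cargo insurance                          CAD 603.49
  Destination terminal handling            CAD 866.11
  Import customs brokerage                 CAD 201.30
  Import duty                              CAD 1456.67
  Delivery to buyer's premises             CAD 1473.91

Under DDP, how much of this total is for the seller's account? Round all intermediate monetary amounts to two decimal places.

Seller's account: CAD 37963.54

DDP: the seller bears all costs including import duty.
Seller's account: goods 28989.60 + inland to port 1591.56 + export clearance 175.72 + origin terminal 422.44 + freight 2182.74 + insurance 603.49 + destination terminal 866.11 + brokerage 201.30 + duty 1456.67 + delivery 1473.91 = 37963.54
Buyer's account: 0.00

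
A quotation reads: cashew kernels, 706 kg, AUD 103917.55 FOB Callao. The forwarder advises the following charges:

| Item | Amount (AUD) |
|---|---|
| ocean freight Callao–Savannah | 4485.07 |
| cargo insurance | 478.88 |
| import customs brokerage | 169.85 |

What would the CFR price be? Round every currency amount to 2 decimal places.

CFR price: AUD 108402.62

Not relevant to the conversion: insurance, brokerage — on the buyer under both terms; not part of either seller's price.
From FOB to CFR, the seller additionally bears: freight.
CFR price = 103917.55 + 4485.07 = 108402.62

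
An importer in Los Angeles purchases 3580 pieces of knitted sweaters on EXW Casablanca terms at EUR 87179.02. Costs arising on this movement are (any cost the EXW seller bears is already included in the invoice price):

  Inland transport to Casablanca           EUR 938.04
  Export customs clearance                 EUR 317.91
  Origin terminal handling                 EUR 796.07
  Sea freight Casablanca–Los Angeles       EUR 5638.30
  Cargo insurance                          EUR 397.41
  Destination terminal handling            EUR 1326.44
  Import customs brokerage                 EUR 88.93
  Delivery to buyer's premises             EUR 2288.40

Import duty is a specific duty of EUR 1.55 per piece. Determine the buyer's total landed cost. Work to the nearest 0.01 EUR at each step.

EXW: the seller makes goods available at their premises; the buyer bears all onward costs.
CIF value = EXW price + inland to port + export clearance + origin terminal + freight + insurance = 87179.02 + 938.04 + 317.91 + 796.07 + 5638.30 + 397.41 = 95266.75
Import duty = 3580 × 1.55 = 5549.00
Buyer bears: inland to port 938.04 + export clearance 317.91 + origin terminal 796.07 + freight 5638.30 + insurance 397.41 + destination terminal 1326.44 + brokerage 88.93 + delivery 2288.40 + duty 5549.00 = 17340.50
Landed cost = invoice 87179.02 + 17340.50 = 104519.52

Total landed cost: EUR 104519.52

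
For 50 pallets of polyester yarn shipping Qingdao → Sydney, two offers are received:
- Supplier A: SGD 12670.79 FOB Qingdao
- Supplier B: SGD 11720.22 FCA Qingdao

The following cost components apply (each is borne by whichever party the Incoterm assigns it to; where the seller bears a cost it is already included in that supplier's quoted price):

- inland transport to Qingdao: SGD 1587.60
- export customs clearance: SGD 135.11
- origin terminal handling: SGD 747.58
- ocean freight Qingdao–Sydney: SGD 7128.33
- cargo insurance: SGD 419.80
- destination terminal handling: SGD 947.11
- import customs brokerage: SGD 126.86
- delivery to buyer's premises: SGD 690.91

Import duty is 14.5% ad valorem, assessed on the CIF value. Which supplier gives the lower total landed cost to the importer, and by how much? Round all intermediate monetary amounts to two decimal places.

Supplier B is cheaper by SGD 232.42

Supplier A (FOB):
CIF value = FOB price + freight + insurance = 12670.79 + 7128.33 + 419.80 = 20218.92
Import duty = 20218.92 × 14.5% = 2931.74
Buyer bears (A): 7128.33 + 419.80 + 947.11 + 126.86 + 690.91 = 9313.01
Landed cost (A) = invoice 12670.79 + 9313.01 + duty 2931.74 = 24915.54
Supplier B (FCA):
CIF value = FCA price + origin terminal + freight + insurance = 11720.22 + 747.58 + 7128.33 + 419.80 = 20015.93
Import duty = 20015.93 × 14.5% = 2902.31
Buyer bears (B): 747.58 + 7128.33 + 419.80 + 947.11 + 126.86 + 690.91 = 10060.59
Landed cost (B) = invoice 11720.22 + 10060.59 + duty 2902.31 = 24683.12
Difference = |24915.54 − 24683.12| = 232.42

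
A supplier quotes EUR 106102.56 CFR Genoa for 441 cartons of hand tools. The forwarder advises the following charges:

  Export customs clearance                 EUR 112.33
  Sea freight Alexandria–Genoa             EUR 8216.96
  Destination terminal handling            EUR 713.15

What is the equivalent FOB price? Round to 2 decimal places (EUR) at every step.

Not relevant to the conversion: export clearance — on the seller under both CFR and FOB; already in the CFR price and stays in the FOB price. destination terminal — on the buyer under both terms; not part of either seller's price.
From CFR to FOB, the seller no longer bears: freight.
FOB price = 106102.56 − 8216.96 = 97885.60

FOB price: EUR 97885.60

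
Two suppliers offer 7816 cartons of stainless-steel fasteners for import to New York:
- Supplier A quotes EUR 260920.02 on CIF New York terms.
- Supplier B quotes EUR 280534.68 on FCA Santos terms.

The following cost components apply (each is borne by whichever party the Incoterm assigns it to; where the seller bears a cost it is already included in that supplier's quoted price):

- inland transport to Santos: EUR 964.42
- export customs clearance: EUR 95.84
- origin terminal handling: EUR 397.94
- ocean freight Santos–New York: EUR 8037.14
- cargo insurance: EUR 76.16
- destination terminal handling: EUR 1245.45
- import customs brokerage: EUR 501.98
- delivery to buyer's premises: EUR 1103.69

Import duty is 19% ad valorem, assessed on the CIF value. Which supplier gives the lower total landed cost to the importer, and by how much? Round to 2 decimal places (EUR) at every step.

Supplier A (CIF):
The CIF price already equals the CIF value: 260920.02
Import duty = 260920.02 × 19% = 49574.80
Buyer bears (A): 1245.45 + 501.98 + 1103.69 = 2851.12
Landed cost (A) = invoice 260920.02 + 2851.12 + duty 49574.80 = 313345.94
Supplier B (FCA):
CIF value = FCA price + origin terminal + freight + insurance = 280534.68 + 397.94 + 8037.14 + 76.16 = 289045.92
Import duty = 289045.92 × 19% = 54918.72
Buyer bears (B): 397.94 + 8037.14 + 76.16 + 1245.45 + 501.98 + 1103.69 = 11362.36
Landed cost (B) = invoice 280534.68 + 11362.36 + duty 54918.72 = 346815.76
Difference = |313345.94 − 346815.76| = 33469.82

Supplier A is cheaper by EUR 33469.82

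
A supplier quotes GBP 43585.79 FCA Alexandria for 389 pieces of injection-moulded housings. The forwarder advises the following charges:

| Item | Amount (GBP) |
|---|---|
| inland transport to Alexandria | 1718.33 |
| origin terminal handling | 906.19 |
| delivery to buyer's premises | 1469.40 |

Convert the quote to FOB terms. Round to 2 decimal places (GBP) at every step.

FOB price: GBP 44491.98

Not relevant to the conversion: inland to port — on the seller under both FCA and FOB; already in the FCA price and stays in the FOB price. delivery — on the buyer under both terms; not part of either seller's price.
From FCA to FOB, the seller additionally bears: origin terminal.
FOB price = 43585.79 + 906.19 = 44491.98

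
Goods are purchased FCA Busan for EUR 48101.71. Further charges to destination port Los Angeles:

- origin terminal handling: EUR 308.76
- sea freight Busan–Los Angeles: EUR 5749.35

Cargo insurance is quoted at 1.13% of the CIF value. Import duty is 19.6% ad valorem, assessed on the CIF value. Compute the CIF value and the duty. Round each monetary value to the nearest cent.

Let C be the CIF value. C = FCA price + pre-shipment costs + freight + 1.13% × C
C − 1.13% × C = 48101.71 + 308.76 + 5749.35
0.9887 × C = 54159.82
C = 54159.82 / 0.9887 = 54778.82
Insurance premium = 1.13% × 54778.82 = 619.00
Import duty = 54778.82 × 19.6% = 10736.65

CIF value: EUR 54778.82; import duty: EUR 10736.65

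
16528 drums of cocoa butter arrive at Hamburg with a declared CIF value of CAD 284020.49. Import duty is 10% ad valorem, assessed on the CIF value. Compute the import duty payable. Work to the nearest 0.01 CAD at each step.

Import duty = 284020.49 × 10% = 28402.05

Import duty: CAD 28402.05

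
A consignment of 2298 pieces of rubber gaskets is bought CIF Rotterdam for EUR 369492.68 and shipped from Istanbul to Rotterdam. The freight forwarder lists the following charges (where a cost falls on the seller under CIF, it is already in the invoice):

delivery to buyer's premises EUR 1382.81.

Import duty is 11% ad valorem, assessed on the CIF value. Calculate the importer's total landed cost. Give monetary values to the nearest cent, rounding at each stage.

CIF: the seller pays costs through ocean freight and marine insurance to the destination port.
The CIF price already equals the CIF value: 369492.68
Import duty = 369492.68 × 11% = 40644.19
Buyer bears: delivery 1382.81 + duty 40644.19 = 42027.00
Landed cost = invoice 369492.68 + 42027.00 = 411519.68

Total landed cost: EUR 411519.68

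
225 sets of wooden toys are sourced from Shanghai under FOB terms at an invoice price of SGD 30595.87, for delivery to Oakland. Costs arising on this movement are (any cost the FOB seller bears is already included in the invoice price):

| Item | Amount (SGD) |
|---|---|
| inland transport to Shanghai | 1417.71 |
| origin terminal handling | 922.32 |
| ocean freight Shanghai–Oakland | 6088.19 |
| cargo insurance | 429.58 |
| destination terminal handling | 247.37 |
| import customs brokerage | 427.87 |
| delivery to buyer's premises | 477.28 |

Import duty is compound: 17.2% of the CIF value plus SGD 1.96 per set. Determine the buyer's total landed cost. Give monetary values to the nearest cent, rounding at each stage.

FOB: the seller bears costs until goods are on board at the origin port; the buyer bears freight, insurance and all costs thereafter.
Already in the invoice (seller's account under FOB): inland to port, origin terminal — exclude.
CIF value = FOB price + freight + insurance = 30595.87 + 6088.19 + 429.58 = 37113.64
Ad valorem component: 37113.64 × 17.2% = 6383.55
Specific component: 225 × 1.96 = 441.00
Import duty = 6383.55 + 441.00 = 6824.55
Buyer bears: freight 6088.19 + insurance 429.58 + destination terminal 247.37 + brokerage 427.87 + delivery 477.28 + duty 6824.55 = 14494.84
Landed cost = invoice 30595.87 + 14494.84 = 45090.71

Total landed cost: SGD 45090.71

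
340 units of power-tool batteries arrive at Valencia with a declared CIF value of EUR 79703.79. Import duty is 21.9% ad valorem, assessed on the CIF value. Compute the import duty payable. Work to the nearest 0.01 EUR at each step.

Import duty: EUR 17455.13

Import duty = 79703.79 × 21.9% = 17455.13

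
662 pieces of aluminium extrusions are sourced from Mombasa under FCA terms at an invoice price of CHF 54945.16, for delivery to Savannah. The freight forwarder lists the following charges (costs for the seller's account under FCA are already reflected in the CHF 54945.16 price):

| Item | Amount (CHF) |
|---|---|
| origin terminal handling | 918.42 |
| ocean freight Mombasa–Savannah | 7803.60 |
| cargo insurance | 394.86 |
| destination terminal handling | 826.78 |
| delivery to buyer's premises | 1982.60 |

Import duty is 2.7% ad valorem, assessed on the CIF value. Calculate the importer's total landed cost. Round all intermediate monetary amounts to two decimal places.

FCA: the seller delivers export-cleared goods to the carrier; the buyer bears costs from that point.
CIF value = FCA price + origin terminal + freight + insurance = 54945.16 + 918.42 + 7803.60 + 394.86 = 64062.04
Import duty = 64062.04 × 2.7% = 1729.68
Buyer bears: origin terminal 918.42 + freight 7803.60 + insurance 394.86 + destination terminal 826.78 + delivery 1982.60 + duty 1729.68 = 13655.94
Landed cost = invoice 54945.16 + 13655.94 = 68601.10

Total landed cost: CHF 68601.10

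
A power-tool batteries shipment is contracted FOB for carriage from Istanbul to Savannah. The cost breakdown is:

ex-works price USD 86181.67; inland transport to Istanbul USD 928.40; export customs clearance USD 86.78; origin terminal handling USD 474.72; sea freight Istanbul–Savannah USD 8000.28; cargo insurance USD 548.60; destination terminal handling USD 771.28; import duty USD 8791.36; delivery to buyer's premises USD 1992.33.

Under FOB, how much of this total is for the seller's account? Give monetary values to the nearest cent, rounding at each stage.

FOB: the seller bears costs until goods are on board at the origin port; the buyer bears freight, insurance and all costs thereafter.
Seller's account: goods 86181.67 + inland to port 928.40 + export clearance 86.78 + origin terminal 474.72 = 87671.57
Buyer's account: freight 8000.28 + insurance 548.60 + destination terminal 771.28 + duty 8791.36 + delivery 1992.33 = 20103.85

Seller's account: USD 87671.57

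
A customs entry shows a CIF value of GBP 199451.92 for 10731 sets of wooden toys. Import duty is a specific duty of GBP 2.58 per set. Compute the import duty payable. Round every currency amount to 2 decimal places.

Import duty: GBP 27685.98

Import duty = 10731 × 2.58 = 27685.98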